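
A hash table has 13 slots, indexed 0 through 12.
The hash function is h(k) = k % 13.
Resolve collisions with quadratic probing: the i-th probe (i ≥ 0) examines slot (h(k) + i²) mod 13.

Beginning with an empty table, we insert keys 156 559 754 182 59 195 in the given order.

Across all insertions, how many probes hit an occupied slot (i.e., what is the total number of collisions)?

Insert 156: h=0, slot 0 empty → index 0.
Insert 559: h=0, slot 0 occupied → index 1.
Insert 754: h=0, slots 0,1 occupied → index 4.
Insert 182: h=0, slots 0,1,4 occupied → index 9.
Insert 59: h=7, slot 7 empty → index 7.
Insert 195: h=0, slots 0,1,4,9 occupied → index 3.
Table: [156, 559, —, 195, 754, —, —, 59, —, 182, —, —, —]

10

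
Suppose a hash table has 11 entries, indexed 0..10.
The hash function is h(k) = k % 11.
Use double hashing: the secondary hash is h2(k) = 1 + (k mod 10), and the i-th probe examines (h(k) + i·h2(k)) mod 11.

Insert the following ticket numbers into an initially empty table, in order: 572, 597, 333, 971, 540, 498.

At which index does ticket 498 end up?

572 hashes to 0; slot 0 is free => place at 0.
597 hashes to 3; slot 3 is free => place at 3.
333 hashes to 3, h2=4; 3 taken => place at 7.
971 hashes to 3, h2=2; 3 taken => place at 5.
540 hashes to 1; slot 1 is free => place at 1.
498 hashes to 3, h2=9; 3,1 taken => place at 10.
Table: [572, 540, _, 597, _, 971, _, 333, _, _, 498]

10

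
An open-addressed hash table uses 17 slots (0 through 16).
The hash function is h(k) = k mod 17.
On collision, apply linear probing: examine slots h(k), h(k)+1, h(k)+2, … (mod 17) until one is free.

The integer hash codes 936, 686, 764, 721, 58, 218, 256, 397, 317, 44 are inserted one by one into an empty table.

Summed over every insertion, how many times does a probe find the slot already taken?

Insert 936: h=1, slot 1 empty → index 1.
Insert 686: h=6, slot 6 empty → index 6.
Insert 764: h=16, slot 16 empty → index 16.
Insert 721: h=7, slot 7 empty → index 7.
Insert 58: h=7, slot 7 occupied → index 8.
Insert 218: h=14, slot 14 empty → index 14.
Insert 256: h=1, slot 1 occupied → index 2.
Insert 397: h=6, slots 6,7,8 occupied → index 9.
Insert 317: h=11, slot 11 empty → index 11.
Insert 44: h=10, slot 10 empty → index 10.
Table: [—, 936, 256, —, —, —, 686, 721, 58, 397, 44, 317, —, —, 218, —, 764]

5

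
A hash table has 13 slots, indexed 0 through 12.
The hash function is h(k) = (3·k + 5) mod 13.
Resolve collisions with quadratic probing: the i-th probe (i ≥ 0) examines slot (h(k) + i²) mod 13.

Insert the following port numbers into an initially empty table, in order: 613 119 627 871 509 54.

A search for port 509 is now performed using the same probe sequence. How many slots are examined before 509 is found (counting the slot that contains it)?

Insert 613: h=11, slot 11 empty => index 11.
Insert 119: h=11, slot 11 occupied => index 12.
Insert 627: h=1, slot 1 empty => index 1.
Insert 871: h=5, slot 5 empty => index 5.
Insert 509: h=11, slots 11,12 occupied => index 2.
Insert 54: h=11, slots 11,12,2 occupied => index 7.
Table: [., 627, 509, ., ., 871, ., 54, ., ., ., 613, 119]
Lookup 509: h=11, probe 11,12,2 → found at 2.

3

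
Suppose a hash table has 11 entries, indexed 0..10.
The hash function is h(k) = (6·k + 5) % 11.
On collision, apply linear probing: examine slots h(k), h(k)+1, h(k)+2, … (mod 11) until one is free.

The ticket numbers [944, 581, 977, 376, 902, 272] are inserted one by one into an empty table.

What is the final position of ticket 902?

8

944 hashes to 4; slot 4 is free → place at 4.
581 hashes to 4; 4 taken → place at 5.
977 hashes to 4; 4,5 taken → place at 6.
376 hashes to 6; 6 taken → place at 7.
902 hashes to 5; 5,6,7 taken → place at 8.
272 hashes to 9; slot 9 is free → place at 9.
Table: [_, _, _, _, 944, 581, 977, 376, 902, 272, _]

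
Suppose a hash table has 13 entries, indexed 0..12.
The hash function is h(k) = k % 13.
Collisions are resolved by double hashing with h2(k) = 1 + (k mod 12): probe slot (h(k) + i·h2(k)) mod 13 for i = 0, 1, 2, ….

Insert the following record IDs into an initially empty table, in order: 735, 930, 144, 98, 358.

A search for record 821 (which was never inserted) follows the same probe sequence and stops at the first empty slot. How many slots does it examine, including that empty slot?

Insert 735: h=7, slot 7 empty => index 7.
Insert 930: h=7, h2=7, slot 7 occupied => index 1.
Insert 144: h=1, h2=1, slot 1 occupied => index 2.
Insert 98: h=7, h2=3, slot 7 occupied => index 10.
Insert 358: h=7, h2=11, slot 7 occupied => index 5.
Table: [., 930, 144, ., ., 358, ., 735, ., ., 98, ., .]
Lookup 821: h=2, h2=6, probe 2,8 → slot 8 empty, not found.

2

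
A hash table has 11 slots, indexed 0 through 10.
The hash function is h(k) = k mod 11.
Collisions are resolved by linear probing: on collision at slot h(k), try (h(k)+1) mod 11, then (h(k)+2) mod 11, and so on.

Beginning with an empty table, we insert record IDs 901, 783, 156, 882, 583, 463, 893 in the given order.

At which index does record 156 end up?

3

Insert 901: h=10, slot 10 empty → index 10.
Insert 783: h=2, slot 2 empty → index 2.
Insert 156: h=2, slot 2 occupied → index 3.
Insert 882: h=2, slots 2,3 occupied → index 4.
Insert 583: h=0, slot 0 empty → index 0.
Insert 463: h=1, slot 1 empty → index 1.
Insert 893: h=2, slots 2,3,4 occupied → index 5.
Table: [583, 463, 783, 156, 882, 893, ∅, ∅, ∅, ∅, 901]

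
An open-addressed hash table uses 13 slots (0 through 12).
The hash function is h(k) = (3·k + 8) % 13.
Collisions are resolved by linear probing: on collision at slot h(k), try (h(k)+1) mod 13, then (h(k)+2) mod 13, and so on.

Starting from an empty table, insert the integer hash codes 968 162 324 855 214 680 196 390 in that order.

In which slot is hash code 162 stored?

968: h=0 -> slot 0
162: h=0, probe 0,1 -> slot 1
324: h=5 -> slot 5
855: h=12 -> slot 12
214: h=0, probe 0,1,2 -> slot 2
680: h=7 -> slot 7
196: h=11 -> slot 11
390: h=8 -> slot 8
Table: [968, 162, 214, —, —, 324, —, 680, 390, —, —, 196, 855]

1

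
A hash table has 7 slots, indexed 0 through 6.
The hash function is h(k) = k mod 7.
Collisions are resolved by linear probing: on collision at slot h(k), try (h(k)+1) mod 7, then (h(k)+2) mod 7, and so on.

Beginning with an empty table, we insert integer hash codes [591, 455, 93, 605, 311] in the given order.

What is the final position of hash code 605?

4

591: h=3 -> slot 3
455: h=0 -> slot 0
93: h=2 -> slot 2
605: h=3, probe 3,4 -> slot 4
311: h=3, probe 3,4,5 -> slot 5
Table: [455, ∅, 93, 591, 605, 311, ∅]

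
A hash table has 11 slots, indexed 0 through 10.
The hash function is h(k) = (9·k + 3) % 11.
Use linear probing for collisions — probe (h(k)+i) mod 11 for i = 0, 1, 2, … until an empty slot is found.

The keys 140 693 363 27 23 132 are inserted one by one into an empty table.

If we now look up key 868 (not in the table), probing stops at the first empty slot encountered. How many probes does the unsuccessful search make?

140 hashes to 9; slot 9 is free -> place at 9.
693 hashes to 3; slot 3 is free -> place at 3.
363 hashes to 3; 3 taken -> place at 4.
27 hashes to 4; 4 taken -> place at 5.
23 hashes to 1; slot 1 is free -> place at 1.
132 hashes to 3; 3,4,5 taken -> place at 6.
Table: [-, 23, -, 693, 363, 27, 132, -, -, 140, -]
Lookup 868: h=5, probe 5,6,7 → slot 7 empty, not found.

3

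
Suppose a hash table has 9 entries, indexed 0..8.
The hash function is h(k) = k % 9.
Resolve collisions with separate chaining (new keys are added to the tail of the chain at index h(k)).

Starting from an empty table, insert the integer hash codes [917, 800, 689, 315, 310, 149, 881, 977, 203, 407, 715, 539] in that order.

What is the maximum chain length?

Insert 917: h=8, bucket 8 empty → new chain.
Insert 800: h=8, bucket 8 nonempty → append to chain.
Insert 689: h=5, bucket 5 empty → new chain.
Insert 315: h=0, bucket 0 empty → new chain.
Insert 310: h=4, bucket 4 empty → new chain.
Insert 149: h=5, bucket 5 nonempty → append to chain.
Insert 881: h=8, bucket 8 nonempty → append to chain.
Insert 977: h=5, bucket 5 nonempty → append to chain.
Insert 203: h=5, bucket 5 nonempty → append to chain.
Insert 407: h=2, bucket 2 empty → new chain.
Insert 715: h=4, bucket 4 nonempty → append to chain.
Insert 539: h=8, bucket 8 nonempty → append to chain.
Final buckets:
0: 315
1: —
2: 407
3: —
4: 310 -> 715
5: 689 -> 149 -> 977 -> 203
6: —
7: —
8: 917 -> 800 -> 881 -> 539

4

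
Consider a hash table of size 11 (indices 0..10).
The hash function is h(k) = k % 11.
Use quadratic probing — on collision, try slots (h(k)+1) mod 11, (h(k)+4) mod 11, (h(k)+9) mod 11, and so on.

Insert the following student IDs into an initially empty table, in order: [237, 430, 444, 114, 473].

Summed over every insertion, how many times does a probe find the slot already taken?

1

237 hashes to 6; slot 6 is free => place at 6.
430 hashes to 1; slot 1 is free => place at 1.
444 hashes to 4; slot 4 is free => place at 4.
114 hashes to 4; 4 taken => place at 5.
473 hashes to 0; slot 0 is free => place at 0.
Table: [473, 430, -, -, 444, 114, 237, -, -, -, -]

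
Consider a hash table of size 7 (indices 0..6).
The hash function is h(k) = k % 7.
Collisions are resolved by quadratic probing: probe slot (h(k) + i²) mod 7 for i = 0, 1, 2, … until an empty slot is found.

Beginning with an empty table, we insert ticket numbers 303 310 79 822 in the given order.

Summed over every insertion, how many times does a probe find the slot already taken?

303 hashes to 2; slot 2 is free → place at 2.
310 hashes to 2; 2 taken → place at 3.
79 hashes to 2; 2,3 taken → place at 6.
822 hashes to 3; 3 taken → place at 4.
Table: [—, —, 303, 310, 822, —, 79]

4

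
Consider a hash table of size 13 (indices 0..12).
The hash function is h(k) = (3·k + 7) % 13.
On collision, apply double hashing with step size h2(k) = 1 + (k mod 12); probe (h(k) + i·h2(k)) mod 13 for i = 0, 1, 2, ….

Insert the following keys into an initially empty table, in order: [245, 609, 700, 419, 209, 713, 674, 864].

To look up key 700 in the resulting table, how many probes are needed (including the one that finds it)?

2

Insert 245: h=1, slot 1 empty → index 1.
Insert 609: h=1, h2=10, slot 1 occupied → index 11.
Insert 700: h=1, h2=5, slot 1 occupied → index 6.
Insert 419: h=3, slot 3 empty → index 3.
Insert 209: h=10, slot 10 empty → index 10.
Insert 713: h=1, h2=6, slot 1 occupied → index 7.
Insert 674: h=1, h2=3, slot 1 occupied → index 4.
Insert 864: h=12, slot 12 empty → index 12.
Table: [-, 245, -, 419, 674, -, 700, 713, -, -, 209, 609, 864]
Lookup 700: h=1, h2=5, probe 1,6 → found at 6.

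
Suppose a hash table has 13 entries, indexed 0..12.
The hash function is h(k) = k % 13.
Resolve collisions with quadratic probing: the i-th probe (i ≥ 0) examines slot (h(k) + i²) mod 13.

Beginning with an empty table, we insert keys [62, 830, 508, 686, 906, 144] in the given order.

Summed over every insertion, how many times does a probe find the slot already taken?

Insert 62: h=10, slot 10 empty → index 10.
Insert 830: h=11, slot 11 empty → index 11.
Insert 508: h=1, slot 1 empty → index 1.
Insert 686: h=10, slots 10,11,1 occupied → index 6.
Insert 906: h=9, slot 9 empty → index 9.
Insert 144: h=1, slot 1 occupied → index 2.
Table: [_, 508, 144, _, _, _, 686, _, _, 906, 62, 830, _]

4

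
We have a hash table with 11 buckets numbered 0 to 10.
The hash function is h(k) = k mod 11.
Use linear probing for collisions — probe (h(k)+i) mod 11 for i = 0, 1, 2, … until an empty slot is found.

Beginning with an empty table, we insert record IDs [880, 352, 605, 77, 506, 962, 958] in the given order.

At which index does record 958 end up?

Insert 880: h=0, slot 0 empty => index 0.
Insert 352: h=0, slot 0 occupied => index 1.
Insert 605: h=0, slots 0,1 occupied => index 2.
Insert 77: h=0, slots 0,1,2 occupied => index 3.
Insert 506: h=0, slots 0,1,2,3 occupied => index 4.
Insert 962: h=5, slot 5 empty => index 5.
Insert 958: h=1, slots 1,2,3,4,5 occupied => index 6.
Table: [880, 352, 605, 77, 506, 962, 958, ∅, ∅, ∅, ∅]

6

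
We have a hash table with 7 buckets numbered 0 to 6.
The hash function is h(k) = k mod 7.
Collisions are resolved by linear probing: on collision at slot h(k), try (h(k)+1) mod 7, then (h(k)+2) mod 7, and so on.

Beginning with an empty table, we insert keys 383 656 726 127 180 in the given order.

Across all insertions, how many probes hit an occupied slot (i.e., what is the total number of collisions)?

7

383 hashes to 5; slot 5 is free => place at 5.
656 hashes to 5; 5 taken => place at 6.
726 hashes to 5; 5,6 taken => place at 0.
127 hashes to 1; slot 1 is free => place at 1.
180 hashes to 5; 5,6,0,1 taken => place at 2.
Table: [726, 127, 180, -, -, 383, 656]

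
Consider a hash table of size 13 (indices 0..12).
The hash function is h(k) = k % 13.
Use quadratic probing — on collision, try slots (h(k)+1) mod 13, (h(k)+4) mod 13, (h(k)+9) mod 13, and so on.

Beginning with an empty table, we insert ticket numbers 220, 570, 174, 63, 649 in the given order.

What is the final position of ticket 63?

2

220: h=12 -> slot 12
570: h=11 -> slot 11
174: h=5 -> slot 5
63: h=11, probe 11,12,2 -> slot 2
649: h=12, probe 12,0 -> slot 0
Table: [649, ., 63, ., ., 174, ., ., ., ., ., 570, 220]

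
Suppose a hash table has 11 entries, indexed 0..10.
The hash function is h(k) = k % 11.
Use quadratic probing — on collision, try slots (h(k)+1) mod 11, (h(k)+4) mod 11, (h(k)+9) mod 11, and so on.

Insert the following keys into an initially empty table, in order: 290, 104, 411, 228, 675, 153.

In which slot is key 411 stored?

290: h=4 -> slot 4
104: h=5 -> slot 5
411: h=4, probe 4,5,8 -> slot 8
228: h=8, probe 8,9 -> slot 9
675: h=4, probe 4,5,8,2 -> slot 2
153: h=10 -> slot 10
Table: [-, -, 675, -, 290, 104, -, -, 411, 228, 153]

8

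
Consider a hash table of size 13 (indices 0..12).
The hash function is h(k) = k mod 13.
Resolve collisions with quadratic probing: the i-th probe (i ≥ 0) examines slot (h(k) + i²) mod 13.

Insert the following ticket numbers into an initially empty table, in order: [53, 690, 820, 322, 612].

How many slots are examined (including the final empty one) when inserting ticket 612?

Insert 53: h=1, slot 1 empty -> index 1.
Insert 690: h=1, slot 1 occupied -> index 2.
Insert 820: h=1, slots 1,2 occupied -> index 5.
Insert 322: h=10, slot 10 empty -> index 10.
Insert 612: h=1, slots 1,2,5,10 occupied -> index 4.
Table: [_, 53, 690, _, 612, 820, _, _, _, _, 322, _, _]

5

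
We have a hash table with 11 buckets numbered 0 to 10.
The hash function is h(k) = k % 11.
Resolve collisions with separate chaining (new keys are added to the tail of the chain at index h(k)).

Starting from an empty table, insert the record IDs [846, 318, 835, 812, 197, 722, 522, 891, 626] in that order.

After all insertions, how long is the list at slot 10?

846 → bucket 10
318 → bucket 10 (collision)
835 → bucket 10 (collision)
812 → bucket 9
197 → bucket 10 (collision)
722 → bucket 7
522 → bucket 5
891 → bucket 0
626 → bucket 10 (collision)
Final buckets:
0: 891
1: _
2: _
3: _
4: _
5: 522
6: _
7: 722
8: _
9: 812
10: 846 -> 318 -> 835 -> 197 -> 626

5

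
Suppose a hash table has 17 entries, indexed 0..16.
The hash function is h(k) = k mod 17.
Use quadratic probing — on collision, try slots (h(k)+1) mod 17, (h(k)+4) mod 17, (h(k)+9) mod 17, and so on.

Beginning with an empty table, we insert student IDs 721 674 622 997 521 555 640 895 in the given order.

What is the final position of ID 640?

Insert 721: h=7, slot 7 empty → index 7.
Insert 674: h=11, slot 11 empty → index 11.
Insert 622: h=10, slot 10 empty → index 10.
Insert 997: h=11, slot 11 occupied → index 12.
Insert 521: h=11, slots 11,12 occupied → index 15.
Insert 555: h=11, slots 11,12,15 occupied → index 3.
Insert 640: h=11, slots 11,12,15,3,10 occupied → index 2.
Insert 895: h=11, slots 11,12,15,3,10,2 occupied → index 13.
Table: [—, —, 640, 555, —, —, —, 721, —, —, 622, 674, 997, 895, —, 521, —]

2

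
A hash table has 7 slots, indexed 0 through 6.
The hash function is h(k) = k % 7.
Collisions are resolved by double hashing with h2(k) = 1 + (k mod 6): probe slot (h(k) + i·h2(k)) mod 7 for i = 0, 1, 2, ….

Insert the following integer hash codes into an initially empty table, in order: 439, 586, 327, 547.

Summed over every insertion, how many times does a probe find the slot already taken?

2

Insert 439: h=5, slot 5 empty -> index 5.
Insert 586: h=5, h2=5, slot 5 occupied -> index 3.
Insert 327: h=5, h2=4, slot 5 occupied -> index 2.
Insert 547: h=1, slot 1 empty -> index 1.
Table: [∅, 547, 327, 586, ∅, 439, ∅]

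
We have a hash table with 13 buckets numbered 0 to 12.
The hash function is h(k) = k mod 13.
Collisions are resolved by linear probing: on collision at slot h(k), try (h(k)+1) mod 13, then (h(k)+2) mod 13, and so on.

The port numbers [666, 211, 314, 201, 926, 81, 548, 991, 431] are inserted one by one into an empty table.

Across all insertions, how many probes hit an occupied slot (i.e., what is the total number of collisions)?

27

Insert 666: h=3, slot 3 empty → index 3.
Insert 211: h=3, slot 3 occupied → index 4.
Insert 314: h=2, slot 2 empty → index 2.
Insert 201: h=6, slot 6 empty → index 6.
Insert 926: h=3, slots 3,4 occupied → index 5.
Insert 81: h=3, slots 3,4,5,6 occupied → index 7.
Insert 548: h=2, slots 2,3,4,5,6,7 occupied → index 8.
Insert 991: h=3, slots 3,4,5,6,7,8 occupied → index 9.
Insert 431: h=2, slots 2,3,4,5,6,7,8,9 occupied → index 10.
Table: [-, -, 314, 666, 211, 926, 201, 81, 548, 991, 431, -, -]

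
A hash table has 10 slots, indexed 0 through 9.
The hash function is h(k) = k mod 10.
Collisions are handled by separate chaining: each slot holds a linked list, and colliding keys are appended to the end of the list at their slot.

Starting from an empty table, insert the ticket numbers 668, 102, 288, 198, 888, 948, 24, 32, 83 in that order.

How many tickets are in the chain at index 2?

668 → bucket 8
102 → bucket 2
288 → bucket 8 (collision)
198 → bucket 8 (collision)
888 → bucket 8 (collision)
948 → bucket 8 (collision)
24 → bucket 4
32 → bucket 2 (collision)
83 → bucket 3
Final buckets:
0: _
1: _
2: 102 -> 32
3: 83
4: 24
5: _
6: _
7: _
8: 668 -> 288 -> 198 -> 888 -> 948
9: _

2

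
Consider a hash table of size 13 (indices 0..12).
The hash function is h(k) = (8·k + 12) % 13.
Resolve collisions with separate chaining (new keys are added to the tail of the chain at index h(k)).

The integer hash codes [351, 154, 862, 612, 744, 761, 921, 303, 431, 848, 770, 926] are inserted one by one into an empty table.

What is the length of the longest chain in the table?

351 → bucket 12
154 → bucket 9
862 → bucket 5
612 → bucket 7
744 → bucket 10
761 → bucket 3
921 → bucket 9 (collision)
303 → bucket 5 (collision)
431 → bucket 2
848 → bucket 10 (collision)
770 → bucket 10 (collision)
926 → bucket 10 (collision)
Final buckets:
0: ∅
1: ∅
2: 431
3: 761
4: ∅
5: 862 -> 303
6: ∅
7: 612
8: ∅
9: 154 -> 921
10: 744 -> 848 -> 770 -> 926
11: ∅
12: 351

4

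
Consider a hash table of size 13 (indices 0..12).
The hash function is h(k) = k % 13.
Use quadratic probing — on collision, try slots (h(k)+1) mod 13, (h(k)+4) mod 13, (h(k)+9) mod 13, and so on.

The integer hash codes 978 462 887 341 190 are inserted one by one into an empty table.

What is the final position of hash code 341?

978: h=3 -> slot 3
462: h=7 -> slot 7
887: h=3, probe 3,4 -> slot 4
341: h=3, probe 3,4,7,12 -> slot 12
190: h=8 -> slot 8
Table: [., ., ., 978, 887, ., ., 462, 190, ., ., ., 341]

12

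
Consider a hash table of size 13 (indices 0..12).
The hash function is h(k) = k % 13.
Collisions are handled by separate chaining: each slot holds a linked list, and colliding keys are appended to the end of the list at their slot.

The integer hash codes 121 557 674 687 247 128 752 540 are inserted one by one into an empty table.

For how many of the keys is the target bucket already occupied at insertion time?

4

Insert 121: h=4, bucket 4 empty -> new chain.
Insert 557: h=11, bucket 11 empty -> new chain.
Insert 674: h=11, bucket 11 nonempty -> append to chain.
Insert 687: h=11, bucket 11 nonempty -> append to chain.
Insert 247: h=0, bucket 0 empty -> new chain.
Insert 128: h=11, bucket 11 nonempty -> append to chain.
Insert 752: h=11, bucket 11 nonempty -> append to chain.
Insert 540: h=7, bucket 7 empty -> new chain.
Final buckets:
0: 247
1: —
2: —
3: —
4: 121
5: —
6: —
7: 540
8: —
9: —
10: —
11: 557 -> 674 -> 687 -> 128 -> 752
12: —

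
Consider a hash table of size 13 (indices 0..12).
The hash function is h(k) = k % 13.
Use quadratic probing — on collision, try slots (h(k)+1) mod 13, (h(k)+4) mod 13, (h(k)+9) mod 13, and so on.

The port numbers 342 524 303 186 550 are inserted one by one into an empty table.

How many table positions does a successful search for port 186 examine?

4

Insert 342: h=4, slot 4 empty => index 4.
Insert 524: h=4, slot 4 occupied => index 5.
Insert 303: h=4, slots 4,5 occupied => index 8.
Insert 186: h=4, slots 4,5,8 occupied => index 0.
Insert 550: h=4, slots 4,5,8,0 occupied => index 7.
Table: [186, -, -, -, 342, 524, -, 550, 303, -, -, -, -]
Lookup 186: h=4, probe 4,5,8,0 → found at 0.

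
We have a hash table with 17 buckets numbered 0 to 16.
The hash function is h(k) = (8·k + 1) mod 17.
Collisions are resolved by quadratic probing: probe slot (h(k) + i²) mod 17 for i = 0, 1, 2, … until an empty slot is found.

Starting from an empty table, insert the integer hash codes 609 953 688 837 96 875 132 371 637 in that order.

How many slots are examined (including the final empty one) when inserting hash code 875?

Insert 609: h=11, slot 11 empty -> index 11.
Insert 953: h=9, slot 9 empty -> index 9.
Insert 688: h=14, slot 14 empty -> index 14.
Insert 837: h=16, slot 16 empty -> index 16.
Insert 96: h=4, slot 4 empty -> index 4.
Insert 875: h=14, slot 14 occupied -> index 15.
Insert 132: h=3, slot 3 empty -> index 3.
Insert 371: h=11, slot 11 occupied -> index 12.
Insert 637: h=14, slots 14,15 occupied -> index 1.
Table: [-, 637, -, 132, 96, -, -, -, -, 953, -, 609, 371, -, 688, 875, 837]

2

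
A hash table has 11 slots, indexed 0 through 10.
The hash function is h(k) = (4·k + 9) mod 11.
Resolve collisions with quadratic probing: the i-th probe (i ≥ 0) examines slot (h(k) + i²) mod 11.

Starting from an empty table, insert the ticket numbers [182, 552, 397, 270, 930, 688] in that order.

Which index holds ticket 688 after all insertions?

9

182 hashes to 0; slot 0 is free → place at 0.
552 hashes to 6; slot 6 is free → place at 6.
397 hashes to 2; slot 2 is free → place at 2.
270 hashes to 0; 0 taken → place at 1.
930 hashes to 0; 0,1 taken → place at 4.
688 hashes to 0; 0,1,4 taken → place at 9.
Table: [182, 270, 397, ., 930, ., 552, ., ., 688, .]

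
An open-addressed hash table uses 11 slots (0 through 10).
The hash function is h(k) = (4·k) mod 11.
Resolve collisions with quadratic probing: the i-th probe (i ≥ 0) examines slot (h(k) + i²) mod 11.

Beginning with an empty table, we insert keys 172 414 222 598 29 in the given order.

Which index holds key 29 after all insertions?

10

172: h=6 => slot 6
414: h=6, probe 6,7 => slot 7
222: h=8 => slot 8
598: h=5 => slot 5
29: h=6, probe 6,7,10 => slot 10
Table: [., ., ., ., ., 598, 172, 414, 222, ., 29]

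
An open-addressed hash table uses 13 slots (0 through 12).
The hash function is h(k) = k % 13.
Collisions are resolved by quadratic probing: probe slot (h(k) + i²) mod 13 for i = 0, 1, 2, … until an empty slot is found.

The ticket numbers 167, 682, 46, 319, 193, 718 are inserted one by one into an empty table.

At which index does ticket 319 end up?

Insert 167: h=11, slot 11 empty → index 11.
Insert 682: h=6, slot 6 empty → index 6.
Insert 46: h=7, slot 7 empty → index 7.
Insert 319: h=7, slot 7 occupied → index 8.
Insert 193: h=11, slot 11 occupied → index 12.
Insert 718: h=3, slot 3 empty → index 3.
Table: [_, _, _, 718, _, _, 682, 46, 319, _, _, 167, 193]

8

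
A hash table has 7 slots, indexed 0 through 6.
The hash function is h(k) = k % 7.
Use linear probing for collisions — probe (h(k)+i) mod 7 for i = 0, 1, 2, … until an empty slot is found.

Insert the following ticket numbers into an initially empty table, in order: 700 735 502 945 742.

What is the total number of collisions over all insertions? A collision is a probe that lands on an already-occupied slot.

6

700 hashes to 0; slot 0 is free → place at 0.
735 hashes to 0; 0 taken → place at 1.
502 hashes to 5; slot 5 is free → place at 5.
945 hashes to 0; 0,1 taken → place at 2.
742 hashes to 0; 0,1,2 taken → place at 3.
Table: [700, 735, 945, 742, —, 502, —]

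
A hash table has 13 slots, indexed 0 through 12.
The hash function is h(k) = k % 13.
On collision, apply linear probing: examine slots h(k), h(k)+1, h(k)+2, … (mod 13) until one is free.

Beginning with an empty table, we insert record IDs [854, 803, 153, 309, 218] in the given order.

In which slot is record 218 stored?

Insert 854: h=9, slot 9 empty → index 9.
Insert 803: h=10, slot 10 empty → index 10.
Insert 153: h=10, slot 10 occupied → index 11.
Insert 309: h=10, slots 10,11 occupied → index 12.
Insert 218: h=10, slots 10,11,12 occupied → index 0.
Table: [218, -, -, -, -, -, -, -, -, 854, 803, 153, 309]

0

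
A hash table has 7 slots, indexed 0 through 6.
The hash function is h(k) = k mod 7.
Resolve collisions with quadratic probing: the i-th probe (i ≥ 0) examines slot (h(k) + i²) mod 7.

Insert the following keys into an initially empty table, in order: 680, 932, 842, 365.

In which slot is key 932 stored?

2

Insert 680: h=1, slot 1 empty → index 1.
Insert 932: h=1, slot 1 occupied → index 2.
Insert 842: h=2, slot 2 occupied → index 3.
Insert 365: h=1, slots 1,2 occupied → index 5.
Table: [., 680, 932, 842, ., 365, .]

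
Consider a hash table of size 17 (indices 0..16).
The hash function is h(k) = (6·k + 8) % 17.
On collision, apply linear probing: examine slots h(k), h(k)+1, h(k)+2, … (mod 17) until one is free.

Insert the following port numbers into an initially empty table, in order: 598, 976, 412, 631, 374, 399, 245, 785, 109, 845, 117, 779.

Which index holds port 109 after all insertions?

598: h=9 -> slot 9
976: h=16 -> slot 16
412: h=15 -> slot 15
631: h=3 -> slot 3
374: h=8 -> slot 8
399: h=5 -> slot 5
245: h=16, probe 16,0 -> slot 0
785: h=9, probe 9,10 -> slot 10
109: h=16, probe 16,0,1 -> slot 1
845: h=12 -> slot 12
117: h=13 -> slot 13
779: h=7 -> slot 7
Table: [245, 109, ., 631, ., 399, ., 779, 374, 598, 785, ., 845, 117, ., 412, 976]

1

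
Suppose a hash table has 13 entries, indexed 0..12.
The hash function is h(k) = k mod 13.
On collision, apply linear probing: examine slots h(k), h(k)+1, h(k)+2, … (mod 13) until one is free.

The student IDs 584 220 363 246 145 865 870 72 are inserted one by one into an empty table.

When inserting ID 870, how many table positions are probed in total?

584 hashes to 12; slot 12 is free -> place at 12.
220 hashes to 12; 12 taken -> place at 0.
363 hashes to 12; 12,0 taken -> place at 1.
246 hashes to 12; 12,0,1 taken -> place at 2.
145 hashes to 2; 2 taken -> place at 3.
865 hashes to 7; slot 7 is free -> place at 7.
870 hashes to 12; 12,0,1,2,3 taken -> place at 4.
72 hashes to 7; 7 taken -> place at 8.
Table: [220, 363, 246, 145, 870, ∅, ∅, 865, 72, ∅, ∅, ∅, 584]

6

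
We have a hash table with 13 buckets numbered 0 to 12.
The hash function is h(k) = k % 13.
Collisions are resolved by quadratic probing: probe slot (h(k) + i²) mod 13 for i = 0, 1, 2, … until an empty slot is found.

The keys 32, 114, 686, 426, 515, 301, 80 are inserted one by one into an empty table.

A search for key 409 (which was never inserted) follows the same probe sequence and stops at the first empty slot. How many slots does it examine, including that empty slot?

2

32: h=6 → slot 6
114: h=10 → slot 10
686: h=10, probe 10,11 → slot 11
426: h=10, probe 10,11,1 → slot 1
515: h=8 → slot 8
301: h=2 → slot 2
80: h=2, probe 2,3 → slot 3
Table: [—, 426, 301, 80, —, —, 32, —, 515, —, 114, 686, —]
Lookup 409: h=6, probe 6,7 → slot 7 empty, not found.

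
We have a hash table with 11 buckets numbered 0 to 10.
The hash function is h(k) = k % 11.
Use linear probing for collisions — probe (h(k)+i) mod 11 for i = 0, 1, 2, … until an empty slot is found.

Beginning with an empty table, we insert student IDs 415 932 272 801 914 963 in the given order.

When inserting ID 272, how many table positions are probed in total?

Insert 415: h=8, slot 8 empty => index 8.
Insert 932: h=8, slot 8 occupied => index 9.
Insert 272: h=8, slots 8,9 occupied => index 10.
Insert 801: h=9, slots 9,10 occupied => index 0.
Insert 914: h=1, slot 1 empty => index 1.
Insert 963: h=6, slot 6 empty => index 6.
Table: [801, 914, ., ., ., ., 963, ., 415, 932, 272]

3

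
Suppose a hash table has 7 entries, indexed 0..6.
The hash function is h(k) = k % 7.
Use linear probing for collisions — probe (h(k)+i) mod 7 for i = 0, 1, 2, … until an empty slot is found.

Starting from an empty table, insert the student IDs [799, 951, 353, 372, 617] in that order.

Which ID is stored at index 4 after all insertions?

Insert 799: h=1, slot 1 empty -> index 1.
Insert 951: h=6, slot 6 empty -> index 6.
Insert 353: h=3, slot 3 empty -> index 3.
Insert 372: h=1, slot 1 occupied -> index 2.
Insert 617: h=1, slots 1,2,3 occupied -> index 4.
Table: [—, 799, 372, 353, 617, —, 951]

617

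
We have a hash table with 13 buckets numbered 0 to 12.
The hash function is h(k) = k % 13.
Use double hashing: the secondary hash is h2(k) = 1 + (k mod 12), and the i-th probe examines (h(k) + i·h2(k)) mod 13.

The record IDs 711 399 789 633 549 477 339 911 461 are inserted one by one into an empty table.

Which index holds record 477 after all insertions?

7

711 hashes to 9; slot 9 is free => place at 9.
399 hashes to 9, h2=4; 9 taken => place at 0.
789 hashes to 9, h2=10; 9 taken => place at 6.
633 hashes to 9, h2=10; 9,6 taken => place at 3.
549 hashes to 3, h2=10; 3,0 taken => place at 10.
477 hashes to 9, h2=10; 9,6,3,0,10 taken => place at 7.
339 hashes to 1; slot 1 is free => place at 1.
911 hashes to 1, h2=12; 1,0 taken => place at 12.
461 hashes to 6, h2=6; 6,12 taken => place at 5.
Table: [399, 339, -, 633, -, 461, 789, 477, -, 711, 549, -, 911]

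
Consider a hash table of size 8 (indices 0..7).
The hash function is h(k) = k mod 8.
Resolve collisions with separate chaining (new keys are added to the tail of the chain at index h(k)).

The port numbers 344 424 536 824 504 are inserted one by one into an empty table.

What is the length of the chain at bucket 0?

5

344 → bucket 0
424 → bucket 0 (collision)
536 → bucket 0 (collision)
824 → bucket 0 (collision)
504 → bucket 0 (collision)
Final buckets:
0: 344 -> 424 -> 536 -> 824 -> 504
1: ∅
2: ∅
3: ∅
4: ∅
5: ∅
6: ∅
7: ∅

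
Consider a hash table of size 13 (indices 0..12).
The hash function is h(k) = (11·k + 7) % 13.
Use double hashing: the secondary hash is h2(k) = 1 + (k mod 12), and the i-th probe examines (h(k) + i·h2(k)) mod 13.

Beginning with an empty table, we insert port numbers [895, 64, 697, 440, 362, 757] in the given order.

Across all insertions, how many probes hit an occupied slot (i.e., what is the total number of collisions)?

3

Insert 895: h=11, slot 11 empty -> index 11.
Insert 64: h=9, slot 9 empty -> index 9.
Insert 697: h=4, slot 4 empty -> index 4.
Insert 440: h=11, h2=9, slot 11 occupied -> index 7.
Insert 362: h=11, h2=3, slot 11 occupied -> index 1.
Insert 757: h=1, h2=2, slot 1 occupied -> index 3.
Table: [-, 362, -, 757, 697, -, -, 440, -, 64, -, 895, -]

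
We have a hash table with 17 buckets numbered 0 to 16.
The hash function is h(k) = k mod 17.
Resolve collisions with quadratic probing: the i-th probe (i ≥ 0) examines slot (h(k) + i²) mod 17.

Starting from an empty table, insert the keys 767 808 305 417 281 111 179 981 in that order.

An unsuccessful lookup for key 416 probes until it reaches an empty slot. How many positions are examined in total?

767: h=2 → slot 2
808: h=9 → slot 9
305: h=16 → slot 16
417: h=9, probe 9,10 → slot 10
281: h=9, probe 9,10,13 → slot 13
111: h=9, probe 9,10,13,1 → slot 1
179: h=9, probe 9,10,13,1,8 → slot 8
981: h=12 → slot 12
Table: [_, 111, 767, _, _, _, _, _, 179, 808, 417, _, 981, 281, _, _, 305]
Lookup 416: h=8, probe 8,9,12,0 → slot 0 empty, not found.

4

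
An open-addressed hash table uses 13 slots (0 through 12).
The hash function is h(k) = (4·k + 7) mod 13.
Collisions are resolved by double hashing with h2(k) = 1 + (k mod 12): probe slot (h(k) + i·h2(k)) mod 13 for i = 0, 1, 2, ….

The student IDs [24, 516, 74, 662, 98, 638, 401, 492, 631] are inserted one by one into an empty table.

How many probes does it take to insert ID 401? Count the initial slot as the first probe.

Insert 24: h=12, slot 12 empty -> index 12.
Insert 516: h=4, slot 4 empty -> index 4.
Insert 74: h=4, h2=3, slot 4 occupied -> index 7.
Insert 662: h=3, slot 3 empty -> index 3.
Insert 98: h=9, slot 9 empty -> index 9.
Insert 638: h=11, slot 11 empty -> index 11.
Insert 401: h=12, h2=6, slot 12 occupied -> index 5.
Insert 492: h=12, h2=1, slot 12 occupied -> index 0.
Insert 631: h=9, h2=8, slots 9,4,12,7 occupied -> index 2.
Table: [492, _, 631, 662, 516, 401, _, 74, _, 98, _, 638, 24]

2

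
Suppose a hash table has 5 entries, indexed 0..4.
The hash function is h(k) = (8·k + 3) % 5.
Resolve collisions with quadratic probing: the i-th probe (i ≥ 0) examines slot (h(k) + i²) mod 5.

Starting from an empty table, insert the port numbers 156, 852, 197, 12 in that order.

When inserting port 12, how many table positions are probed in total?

3

156 hashes to 1; slot 1 is free => place at 1.
852 hashes to 4; slot 4 is free => place at 4.
197 hashes to 4; 4 taken => place at 0.
12 hashes to 4; 4,0 taken => place at 3.
Table: [197, 156, ∅, 12, 852]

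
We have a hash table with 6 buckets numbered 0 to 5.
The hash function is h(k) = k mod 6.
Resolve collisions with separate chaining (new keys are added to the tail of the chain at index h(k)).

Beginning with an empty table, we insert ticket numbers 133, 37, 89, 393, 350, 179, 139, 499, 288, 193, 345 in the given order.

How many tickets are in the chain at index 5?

2

133 -> bucket 1
37 -> bucket 1 (collision)
89 -> bucket 5
393 -> bucket 3
350 -> bucket 2
179 -> bucket 5 (collision)
139 -> bucket 1 (collision)
499 -> bucket 1 (collision)
288 -> bucket 0
193 -> bucket 1 (collision)
345 -> bucket 3 (collision)
Final buckets:
0: 288
1: 133 -> 37 -> 139 -> 499 -> 193
2: 350
3: 393 -> 345
4: .
5: 89 -> 179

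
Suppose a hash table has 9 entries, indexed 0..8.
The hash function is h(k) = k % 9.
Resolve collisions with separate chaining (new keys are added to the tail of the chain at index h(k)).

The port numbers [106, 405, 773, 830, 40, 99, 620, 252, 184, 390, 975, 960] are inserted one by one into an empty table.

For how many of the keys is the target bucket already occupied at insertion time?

106 → bucket 7
405 → bucket 0
773 → bucket 8
830 → bucket 2
40 → bucket 4
99 → bucket 0 (collision)
620 → bucket 8 (collision)
252 → bucket 0 (collision)
184 → bucket 4 (collision)
390 → bucket 3
975 → bucket 3 (collision)
960 → bucket 6
Final buckets:
0: 405 -> 99 -> 252
1: .
2: 830
3: 390 -> 975
4: 40 -> 184
5: .
6: 960
7: 106
8: 773 -> 620

5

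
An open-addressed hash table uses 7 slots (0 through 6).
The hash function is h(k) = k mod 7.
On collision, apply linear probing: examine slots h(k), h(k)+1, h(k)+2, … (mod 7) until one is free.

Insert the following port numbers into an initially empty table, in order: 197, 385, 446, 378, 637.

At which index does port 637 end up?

Insert 197: h=1, slot 1 empty -> index 1.
Insert 385: h=0, slot 0 empty -> index 0.
Insert 446: h=5, slot 5 empty -> index 5.
Insert 378: h=0, slots 0,1 occupied -> index 2.
Insert 637: h=0, slots 0,1,2 occupied -> index 3.
Table: [385, 197, 378, 637, -, 446, -]

3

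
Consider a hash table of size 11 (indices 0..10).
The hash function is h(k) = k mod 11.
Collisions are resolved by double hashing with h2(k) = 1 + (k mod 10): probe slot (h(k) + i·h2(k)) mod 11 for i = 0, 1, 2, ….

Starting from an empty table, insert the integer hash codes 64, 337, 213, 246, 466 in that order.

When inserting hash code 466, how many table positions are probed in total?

4

Insert 64: h=9, slot 9 empty → index 9.
Insert 337: h=7, slot 7 empty → index 7.
Insert 213: h=4, slot 4 empty → index 4.
Insert 246: h=4, h2=7, slot 4 occupied → index 0.
Insert 466: h=4, h2=7, slots 4,0,7 occupied → index 3.
Table: [246, —, —, 466, 213, —, —, 337, —, 64, —]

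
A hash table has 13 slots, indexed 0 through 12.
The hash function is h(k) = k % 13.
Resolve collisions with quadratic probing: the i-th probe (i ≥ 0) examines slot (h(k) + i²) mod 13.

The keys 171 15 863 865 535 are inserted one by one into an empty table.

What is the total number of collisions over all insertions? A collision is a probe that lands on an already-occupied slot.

Insert 171: h=2, slot 2 empty => index 2.
Insert 15: h=2, slot 2 occupied => index 3.
Insert 863: h=5, slot 5 empty => index 5.
Insert 865: h=7, slot 7 empty => index 7.
Insert 535: h=2, slots 2,3 occupied => index 6.
Table: [., ., 171, 15, ., 863, 535, 865, ., ., ., ., .]

3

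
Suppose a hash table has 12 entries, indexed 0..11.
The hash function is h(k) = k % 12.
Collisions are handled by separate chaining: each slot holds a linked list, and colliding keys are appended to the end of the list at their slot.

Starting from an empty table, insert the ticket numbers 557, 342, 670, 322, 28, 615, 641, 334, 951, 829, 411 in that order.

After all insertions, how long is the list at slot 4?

557 → bucket 5
342 → bucket 6
670 → bucket 10
322 → bucket 10 (collision)
28 → bucket 4
615 → bucket 3
641 → bucket 5 (collision)
334 → bucket 10 (collision)
951 → bucket 3 (collision)
829 → bucket 1
411 → bucket 3 (collision)
Final buckets:
0: ∅
1: 829
2: ∅
3: 615 -> 951 -> 411
4: 28
5: 557 -> 641
6: 342
7: ∅
8: ∅
9: ∅
10: 670 -> 322 -> 334
11: ∅

1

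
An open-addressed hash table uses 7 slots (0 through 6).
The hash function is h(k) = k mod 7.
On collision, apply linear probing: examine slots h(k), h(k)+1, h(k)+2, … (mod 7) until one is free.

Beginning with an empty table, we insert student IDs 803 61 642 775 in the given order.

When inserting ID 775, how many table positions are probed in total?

4

803 hashes to 5; slot 5 is free → place at 5.
61 hashes to 5; 5 taken → place at 6.
642 hashes to 5; 5,6 taken → place at 0.
775 hashes to 5; 5,6,0 taken → place at 1.
Table: [642, 775, ∅, ∅, ∅, 803, 61]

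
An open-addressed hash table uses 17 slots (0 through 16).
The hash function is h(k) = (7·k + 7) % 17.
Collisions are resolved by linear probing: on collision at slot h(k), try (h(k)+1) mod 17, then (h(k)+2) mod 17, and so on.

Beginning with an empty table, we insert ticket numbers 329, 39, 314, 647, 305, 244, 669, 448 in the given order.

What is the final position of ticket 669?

1

Insert 329: h=15, slot 15 empty -> index 15.
Insert 39: h=8, slot 8 empty -> index 8.
Insert 314: h=12, slot 12 empty -> index 12.
Insert 647: h=14, slot 14 empty -> index 14.
Insert 305: h=0, slot 0 empty -> index 0.
Insert 244: h=15, slot 15 occupied -> index 16.
Insert 669: h=15, slots 15,16,0 occupied -> index 1.
Insert 448: h=15, slots 15,16,0,1 occupied -> index 2.
Table: [305, 669, 448, -, -, -, -, -, 39, -, -, -, 314, -, 647, 329, 244]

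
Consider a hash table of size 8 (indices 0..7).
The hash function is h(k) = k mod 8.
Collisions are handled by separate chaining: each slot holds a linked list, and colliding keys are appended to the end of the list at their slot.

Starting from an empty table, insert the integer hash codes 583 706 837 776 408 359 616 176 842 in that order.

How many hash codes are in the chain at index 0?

4

Insert 583: h=7, bucket 7 empty -> new chain.
Insert 706: h=2, bucket 2 empty -> new chain.
Insert 837: h=5, bucket 5 empty -> new chain.
Insert 776: h=0, bucket 0 empty -> new chain.
Insert 408: h=0, bucket 0 nonempty -> append to chain.
Insert 359: h=7, bucket 7 nonempty -> append to chain.
Insert 616: h=0, bucket 0 nonempty -> append to chain.
Insert 176: h=0, bucket 0 nonempty -> append to chain.
Insert 842: h=2, bucket 2 nonempty -> append to chain.
Final buckets:
0: 776 -> 408 -> 616 -> 176
1: -
2: 706 -> 842
3: -
4: -
5: 837
6: -
7: 583 -> 359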